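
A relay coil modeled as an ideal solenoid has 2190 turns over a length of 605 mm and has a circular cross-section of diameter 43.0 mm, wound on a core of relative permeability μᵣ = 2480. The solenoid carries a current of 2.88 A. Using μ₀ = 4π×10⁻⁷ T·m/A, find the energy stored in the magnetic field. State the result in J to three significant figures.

A = π(d/2)² = π(2.150×10^-2 m)² = 1.452×10^-3 m².
L = μ₀μᵣN²A/ℓ = (4π×10⁻⁷)(2480)(2190)²(1.452×10^-3)/(0.605) = 35.88 H.
U = ½LI² = ½(35.88)(2.88)² = 148.8 J.

U ≈ 149 J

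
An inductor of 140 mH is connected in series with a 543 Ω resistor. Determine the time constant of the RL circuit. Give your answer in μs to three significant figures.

τ ≈ 258 μs

τ = L/R = (0.14 H)/(543 Ω) = 2.578×10^-4 s.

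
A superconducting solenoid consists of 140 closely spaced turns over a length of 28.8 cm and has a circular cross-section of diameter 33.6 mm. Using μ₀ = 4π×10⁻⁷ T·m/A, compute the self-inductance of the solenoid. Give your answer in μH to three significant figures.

L ≈ 75.8 μH

A = π(d/2)² = π(1.680×10^-2 m)² = 8.867×10^-4 m².
For a long solenoid, L = μ₀N²A/ℓ.
L = (4π×10⁻⁷)(140)²(8.867×10^-4)/(0.288 m) = 7.583×10^-5 H.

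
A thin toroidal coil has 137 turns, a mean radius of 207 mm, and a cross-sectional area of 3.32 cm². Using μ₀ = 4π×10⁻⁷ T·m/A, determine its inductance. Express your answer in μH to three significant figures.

L ≈ 6.02 μH

For a thin toroid, L = μ₀N²A/(2πR).
L = (4π×10⁻⁷)(137)²(3.320×10^-4) / (2π×0.207 m) = 6.021×10^-6 H.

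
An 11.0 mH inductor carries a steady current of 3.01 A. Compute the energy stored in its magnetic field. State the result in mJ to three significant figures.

Stored magnetic energy: U = ½LI².
U = ½(1.100×10^-2 H)(3.01 A)² = 4.983×10^-2 J.

U ≈ 49.8 mJ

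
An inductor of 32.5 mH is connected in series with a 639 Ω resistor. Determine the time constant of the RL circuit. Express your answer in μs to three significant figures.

τ ≈ 50.9 μs

τ = L/R = (3.250×10^-2 H)/(639 Ω) = 5.086×10^-5 s.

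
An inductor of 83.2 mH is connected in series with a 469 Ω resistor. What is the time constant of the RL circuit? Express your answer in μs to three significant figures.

τ = L/R = (8.320×10^-2 H)/(469 Ω) = 1.774×10^-4 s.

τ ≈ 177 μs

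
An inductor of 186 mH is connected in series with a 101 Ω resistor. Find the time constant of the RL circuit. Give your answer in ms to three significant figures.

τ = L/R = (0.186 H)/(101 Ω) = 1.842×10^-3 s.

τ ≈ 1.84 ms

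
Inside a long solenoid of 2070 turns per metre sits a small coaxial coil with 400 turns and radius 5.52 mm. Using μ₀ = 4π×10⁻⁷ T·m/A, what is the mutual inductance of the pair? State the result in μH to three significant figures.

The outer solenoid produces a uniform field B₁ = μ₀n₁I₁ across the inner coil,
so the flux linkage is N₂Φ = N₂B₁A₂ = μ₀n₁N₂A₂·I₁, giving M = μ₀n₁N₂A₂.
A₂ = πr² = π(5.520×10^-3 m)² = 9.573×10^-5 m².
M = (4π×10⁻⁷)(2070)(400)(9.573×10^-5) = 9.960×10^-5 H.

M ≈ 99.6 μH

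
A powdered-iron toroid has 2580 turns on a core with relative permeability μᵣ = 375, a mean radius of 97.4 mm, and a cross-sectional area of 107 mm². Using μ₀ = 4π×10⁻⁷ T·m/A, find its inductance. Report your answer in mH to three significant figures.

L ≈ 548 mH

For a thin toroid, L = μ₀μᵣN²A/(2πR).
L = (4π×10⁻⁷)(375)(2580)²(1.070×10^-4) / (2π×9.740×10^-2 m) = 0.5484 H.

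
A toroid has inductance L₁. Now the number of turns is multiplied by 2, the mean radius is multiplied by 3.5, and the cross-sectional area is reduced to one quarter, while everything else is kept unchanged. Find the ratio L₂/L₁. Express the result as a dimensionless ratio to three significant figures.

L₂/L₁ = 0.286

For a toroid, L ∝ μᵣN²A/R.
L₂/L₁ = (2)^2 × (3.5)^-1 × (0.25) = 0.286.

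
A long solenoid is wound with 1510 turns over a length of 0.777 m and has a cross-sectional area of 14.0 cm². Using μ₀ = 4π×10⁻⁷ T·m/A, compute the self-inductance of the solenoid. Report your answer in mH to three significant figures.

L ≈ 5.16 mH

A = 14.0 cm² = 1.400×10^-3 m².
For a long solenoid, L = μ₀N²A/ℓ.
L = (4π×10⁻⁷)(1510)²(1.400×10^-3)/(0.777 m) = 5.163×10^-3 H.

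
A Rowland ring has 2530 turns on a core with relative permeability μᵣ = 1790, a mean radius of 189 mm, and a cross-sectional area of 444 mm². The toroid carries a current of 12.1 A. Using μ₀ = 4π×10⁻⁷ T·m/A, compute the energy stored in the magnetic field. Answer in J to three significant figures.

L = μ₀μᵣN²A/(2πR) = (4π×10⁻⁷)(1790)(2530)²(4.440×10^-4)/(2π×0.189) = 5.383 H.
U = ½LI² = ½(5.383)(12.1)² = 394.1 J.

U ≈ 394 J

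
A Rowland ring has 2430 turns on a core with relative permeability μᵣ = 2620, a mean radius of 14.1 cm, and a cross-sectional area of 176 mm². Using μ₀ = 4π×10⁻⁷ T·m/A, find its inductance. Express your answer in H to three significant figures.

For a thin toroid, L = μ₀μᵣN²A/(2πR).
L = (4π×10⁻⁷)(2620)(2430)²(1.760×10^-4) / (2π×0.141 m) = 3.862 H.

L ≈ 3.86 H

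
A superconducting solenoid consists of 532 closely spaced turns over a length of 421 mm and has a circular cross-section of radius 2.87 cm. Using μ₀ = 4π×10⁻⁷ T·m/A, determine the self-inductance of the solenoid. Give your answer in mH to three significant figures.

A = πr² = π(2.870×10^-2 m)² = 2.588×10^-3 m².
For a long solenoid, L = μ₀N²A/ℓ.
L = (4π×10⁻⁷)(532)²(2.588×10^-3)/(0.421 m) = 2.186×10^-3 H.

L ≈ 2.19 mH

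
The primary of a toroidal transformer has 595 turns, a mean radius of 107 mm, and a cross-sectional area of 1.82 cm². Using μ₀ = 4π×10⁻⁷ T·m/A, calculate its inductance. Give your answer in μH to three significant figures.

L ≈ 120 μH

For a thin toroid, L = μ₀N²A/(2πR).
L = (4π×10⁻⁷)(595)²(1.820×10^-4) / (2π×0.107 m) = 1.204×10^-4 H.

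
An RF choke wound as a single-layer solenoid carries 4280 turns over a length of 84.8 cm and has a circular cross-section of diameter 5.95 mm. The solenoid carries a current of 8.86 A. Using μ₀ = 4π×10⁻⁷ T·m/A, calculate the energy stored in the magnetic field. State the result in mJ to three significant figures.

U ≈ 29.6 mJ

A = π(d/2)² = π(2.975×10^-3 m)² = 2.781×10^-5 m².
L = μ₀N²A/ℓ = (4π×10⁻⁷)(4280)²(2.781×10^-5)/(0.848) = 7.548×10^-4 H.
U = ½LI² = ½(7.548×10^-4)(8.86)² = 2.963×10^-2 J.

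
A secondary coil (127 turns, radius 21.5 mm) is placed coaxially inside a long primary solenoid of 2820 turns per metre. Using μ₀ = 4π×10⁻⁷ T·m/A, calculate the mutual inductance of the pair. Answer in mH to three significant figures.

M ≈ 0.654 mH

The outer solenoid produces a uniform field B₁ = μ₀n₁I₁ across the inner coil,
so the flux linkage is N₂Φ = N₂B₁A₂ = μ₀n₁N₂A₂·I₁, giving M = μ₀n₁N₂A₂.
A₂ = πr² = π(2.150×10^-2 m)² = 1.452×10^-3 m².
M = (4π×10⁻⁷)(2820)(127)(1.452×10^-3) = 6.536×10^-4 H.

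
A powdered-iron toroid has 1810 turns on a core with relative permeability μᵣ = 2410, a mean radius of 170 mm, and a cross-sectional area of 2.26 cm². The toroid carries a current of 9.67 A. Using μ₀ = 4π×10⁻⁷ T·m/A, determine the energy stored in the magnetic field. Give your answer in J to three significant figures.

L = μ₀μᵣN²A/(2πR) = (4π×10⁻⁷)(2410)(1810)²(2.260×10^-4)/(2π×0.17) = 2.099 H.
U = ½LI² = ½(2.099)(9.67)² = 98.149 J.

U ≈ 98.1 J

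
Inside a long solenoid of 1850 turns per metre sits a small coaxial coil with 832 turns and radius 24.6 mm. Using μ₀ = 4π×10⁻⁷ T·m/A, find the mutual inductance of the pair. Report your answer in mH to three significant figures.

The outer solenoid produces a uniform field B₁ = μ₀n₁I₁ across the inner coil,
so the flux linkage is N₂Φ = N₂B₁A₂ = μ₀n₁N₂A₂·I₁, giving M = μ₀n₁N₂A₂.
A₂ = πr² = π(2.460×10^-2 m)² = 1.901×10^-3 m².
M = (4π×10⁻⁷)(1850)(832)(1.901×10^-3) = 3.677×10^-3 H.

M ≈ 3.68 mH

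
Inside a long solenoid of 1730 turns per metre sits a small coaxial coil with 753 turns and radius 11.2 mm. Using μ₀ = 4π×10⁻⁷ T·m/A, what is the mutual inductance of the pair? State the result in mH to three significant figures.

M ≈ 0.645 mH

The outer solenoid produces a uniform field B₁ = μ₀n₁I₁ across the inner coil,
so the flux linkage is N₂Φ = N₂B₁A₂ = μ₀n₁N₂A₂·I₁, giving M = μ₀n₁N₂A₂.
A₂ = πr² = π(1.120×10^-2 m)² = 3.941×10^-4 m².
M = (4π×10⁻⁷)(1730)(753)(3.941×10^-4) = 6.451×10^-4 H.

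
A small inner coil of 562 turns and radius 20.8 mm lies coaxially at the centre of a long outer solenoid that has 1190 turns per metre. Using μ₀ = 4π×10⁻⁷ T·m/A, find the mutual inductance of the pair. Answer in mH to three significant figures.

M ≈ 1.14 mH

The outer solenoid produces a uniform field B₁ = μ₀n₁I₁ across the inner coil,
so the flux linkage is N₂Φ = N₂B₁A₂ = μ₀n₁N₂A₂·I₁, giving M = μ₀n₁N₂A₂.
A₂ = πr² = π(2.080×10^-2 m)² = 1.359×10^-3 m².
M = (4π×10⁻⁷)(1190)(562)(1.359×10^-3) = 1.142×10^-3 H.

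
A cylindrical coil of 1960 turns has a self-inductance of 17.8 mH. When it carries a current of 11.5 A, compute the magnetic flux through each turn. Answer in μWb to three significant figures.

Φ_B ≈ 104 μWb

From L = NΦ_B/I, the flux per turn is Φ_B = LI/N.
Φ_B = (1.780×10^-2 H)(11.5 A)/1960 = 1.044×10^-4 Wb.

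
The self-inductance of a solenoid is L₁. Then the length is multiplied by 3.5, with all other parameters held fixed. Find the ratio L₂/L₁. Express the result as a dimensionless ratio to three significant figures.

L₂/L₁ = 0.286

For a solenoid, L ∝ μᵣN²A/ℓ.
L₂/L₁ = (3.5)^-1 = 0.286.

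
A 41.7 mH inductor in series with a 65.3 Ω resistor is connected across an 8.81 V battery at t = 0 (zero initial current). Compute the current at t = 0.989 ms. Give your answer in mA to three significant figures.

I ≈ 106 mA

τ = L/R = 4.170×10^-2/65.3 = 6.386×10^-4 s; final current I_∞ = ε/R = 8.81/65.3 = 0.1349 A.
I(t) = I_∞(1 − e^(−t/τ)) with t/τ = 1.549.
I = (0.1349)(1 − e^(−1.549)) = 0.1062 A.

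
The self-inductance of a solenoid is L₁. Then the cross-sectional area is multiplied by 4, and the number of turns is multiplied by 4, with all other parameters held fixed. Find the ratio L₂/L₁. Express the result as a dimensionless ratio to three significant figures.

L₂/L₁ = 64.0

For a solenoid, L ∝ μᵣN²A/ℓ.
L₂/L₁ = (4) × (4)^2 = 64.0.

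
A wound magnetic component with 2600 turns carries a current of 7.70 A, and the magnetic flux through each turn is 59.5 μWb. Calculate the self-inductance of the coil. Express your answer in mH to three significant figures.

L ≈ 20.1 mH

Self-inductance is defined by L = NΦ_B/I (flux linkage over current).
L = (2600)(5.950×10^-5 Wb)/(7.70 A) = 2.009×10^-2 H.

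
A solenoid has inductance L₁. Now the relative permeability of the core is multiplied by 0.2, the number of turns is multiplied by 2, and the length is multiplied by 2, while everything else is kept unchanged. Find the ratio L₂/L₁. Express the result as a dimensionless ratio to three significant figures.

For a solenoid, L ∝ μᵣN²A/ℓ.
L₂/L₁ = (0.2) × (2)^2 × (2)^-1 = 0.400.

L₂/L₁ = 0.400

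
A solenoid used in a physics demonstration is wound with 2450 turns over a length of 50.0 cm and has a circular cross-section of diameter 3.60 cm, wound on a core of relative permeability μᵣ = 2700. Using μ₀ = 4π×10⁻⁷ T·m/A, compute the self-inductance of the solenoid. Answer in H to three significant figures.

A = π(d/2)² = π(1.800×10^-2 m)² = 1.018×10^-3 m².
For a long solenoid, L = μ₀μᵣN²A/ℓ.
L = (4π×10⁻⁷)(2700)(2450)²(1.018×10^-3)/(0.5 m) = 41.46 H.

L ≈ 41.5 H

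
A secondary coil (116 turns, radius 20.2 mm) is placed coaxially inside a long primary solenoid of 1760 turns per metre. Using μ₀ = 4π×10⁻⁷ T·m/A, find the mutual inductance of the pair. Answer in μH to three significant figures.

The outer solenoid produces a uniform field B₁ = μ₀n₁I₁ across the inner coil,
so the flux linkage is N₂Φ = N₂B₁A₂ = μ₀n₁N₂A₂·I₁, giving M = μ₀n₁N₂A₂.
A₂ = πr² = π(2.020×10^-2 m)² = 1.282×10^-3 m².
M = (4π×10⁻⁷)(1760)(116)(1.282×10^-3) = 3.289×10^-4 H.

M ≈ 329 μH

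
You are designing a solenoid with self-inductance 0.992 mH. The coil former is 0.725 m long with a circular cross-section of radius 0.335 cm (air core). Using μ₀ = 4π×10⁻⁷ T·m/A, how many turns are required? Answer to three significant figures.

N ≈ 4030 turns

A = πr² = π(3.350×10^-3 m)² = 3.526×10^-5 m².
From L = μ₀N²A/ℓ, N = √(Lℓ / (μ₀A)).
N = √[(9.920×10^-4)(0.725) / ((4π×10⁻⁷)×3.526×10^-5)] = √(1.623×10^7) ≈ 4029.0.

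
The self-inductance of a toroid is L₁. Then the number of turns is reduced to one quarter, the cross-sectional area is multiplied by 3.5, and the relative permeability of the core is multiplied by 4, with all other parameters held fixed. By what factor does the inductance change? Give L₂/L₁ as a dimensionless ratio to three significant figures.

For a toroid, L ∝ μᵣN²A/R.
L₂/L₁ = (0.25)^2 × (3.5) × (4) = 0.875.

L₂/L₁ = 0.875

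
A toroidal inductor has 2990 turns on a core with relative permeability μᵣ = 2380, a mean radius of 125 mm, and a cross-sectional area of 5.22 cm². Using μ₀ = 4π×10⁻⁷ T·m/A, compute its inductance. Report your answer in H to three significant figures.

L ≈ 17.8 H

For a thin toroid, L = μ₀μᵣN²A/(2πR).
L = (4π×10⁻⁷)(2380)(2990)²(5.220×10^-4) / (2π×0.125 m) = 17.77 H.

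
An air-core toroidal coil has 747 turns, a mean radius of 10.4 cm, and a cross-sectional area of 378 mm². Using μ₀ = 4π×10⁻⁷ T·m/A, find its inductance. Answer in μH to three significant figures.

L ≈ 406 μH

For a thin toroid, L = μ₀N²A/(2πR).
L = (4π×10⁻⁷)(747)²(3.780×10^-4) / (2π×0.104 m) = 4.056×10^-4 H.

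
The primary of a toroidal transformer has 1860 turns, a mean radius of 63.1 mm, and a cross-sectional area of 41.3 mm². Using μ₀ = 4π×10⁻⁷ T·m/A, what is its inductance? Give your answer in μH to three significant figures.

L ≈ 453 μH

For a thin toroid, L = μ₀N²A/(2πR).
L = (4π×10⁻⁷)(1860)²(4.130×10^-5) / (2π×6.310×10^-2 m) = 4.529×10^-4 H.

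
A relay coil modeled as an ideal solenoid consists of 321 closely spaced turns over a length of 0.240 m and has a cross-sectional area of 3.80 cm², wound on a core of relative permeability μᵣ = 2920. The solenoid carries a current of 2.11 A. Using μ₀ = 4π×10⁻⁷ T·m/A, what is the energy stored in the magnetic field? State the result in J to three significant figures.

U ≈ 1.33 J

A = 3.80 cm² = 3.800×10^-4 m².
L = μ₀μᵣN²A/ℓ = (4π×10⁻⁷)(2920)(321)²(3.800×10^-4)/(0.24) = 0.5987 H.
U = ½LI² = ½(0.5987)(2.11)² = 1.333 J.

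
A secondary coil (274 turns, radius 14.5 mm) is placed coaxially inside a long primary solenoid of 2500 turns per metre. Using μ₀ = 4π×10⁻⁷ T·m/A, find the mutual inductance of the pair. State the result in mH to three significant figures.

M ≈ 0.569 mH

The outer solenoid produces a uniform field B₁ = μ₀n₁I₁ across the inner coil,
so the flux linkage is N₂Φ = N₂B₁A₂ = μ₀n₁N₂A₂·I₁, giving M = μ₀n₁N₂A₂.
A₂ = πr² = π(1.450×10^-2 m)² = 6.605×10^-4 m².
M = (4π×10⁻⁷)(2500)(274)(6.605×10^-4) = 5.686×10^-4 H.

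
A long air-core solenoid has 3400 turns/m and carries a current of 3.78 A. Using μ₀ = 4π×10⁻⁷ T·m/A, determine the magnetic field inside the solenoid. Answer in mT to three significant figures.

Inside a long solenoid, B = μ₀nI.
B = (4π×10⁻⁷)(3.400×10^3 m⁻¹)(3.78 A) = 1.615×10^-2 T.

B ≈ 16.2 mT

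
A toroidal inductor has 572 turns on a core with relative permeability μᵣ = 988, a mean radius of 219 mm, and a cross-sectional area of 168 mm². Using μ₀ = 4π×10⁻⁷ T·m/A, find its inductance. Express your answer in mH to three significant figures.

For a thin toroid, L = μ₀μᵣN²A/(2πR).
L = (4π×10⁻⁷)(988)(572)²(1.680×10^-4) / (2π×0.219 m) = 4.960×10^-2 H.

L ≈ 49.6 mH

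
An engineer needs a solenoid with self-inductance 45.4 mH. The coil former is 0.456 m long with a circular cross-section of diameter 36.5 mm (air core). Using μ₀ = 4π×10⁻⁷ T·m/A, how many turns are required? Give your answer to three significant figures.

A = π(d/2)² = π(1.825×10^-2 m)² = 1.046×10^-3 m².
From L = μ₀N²A/ℓ, N = √(Lℓ / (μ₀A)).
N = √[(4.540×10^-2)(0.456) / ((4π×10⁻⁷)×1.046×10^-3)] = √(1.574×10^7) ≈ 3968.0.

N ≈ 3970 turns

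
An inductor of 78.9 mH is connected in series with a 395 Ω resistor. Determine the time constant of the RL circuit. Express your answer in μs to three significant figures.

τ ≈ 200 μs

τ = L/R = (7.890×10^-2 H)/(395 Ω) = 1.997×10^-4 s.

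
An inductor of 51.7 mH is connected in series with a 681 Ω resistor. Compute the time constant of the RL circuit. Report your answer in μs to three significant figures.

τ ≈ 75.9 μs

τ = L/R = (5.170×10^-2 H)/(681 Ω) = 7.592×10^-5 s.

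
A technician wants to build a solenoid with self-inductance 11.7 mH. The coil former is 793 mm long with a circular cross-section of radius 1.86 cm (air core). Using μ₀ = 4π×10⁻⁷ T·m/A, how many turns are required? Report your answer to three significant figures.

A = πr² = π(1.860×10^-2 m)² = 1.087×10^-3 m².
From L = μ₀N²A/ℓ, N = √(Lℓ / (μ₀A)).
N = √[(1.170×10^-2)(0.793) / ((4π×10⁻⁷)×1.087×10^-3)] = √(6.793×10^6) ≈ 2606.4.

N ≈ 2610 turns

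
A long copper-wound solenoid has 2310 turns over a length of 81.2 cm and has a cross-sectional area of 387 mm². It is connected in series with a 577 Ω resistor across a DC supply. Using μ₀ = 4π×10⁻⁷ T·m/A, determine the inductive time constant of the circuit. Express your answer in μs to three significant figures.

τ ≈ 5.54 μs

A = 387 mm² = 3.870×10^-4 m².
L = μ₀N²A/ℓ = (4π×10⁻⁷)(2310)²(3.870×10^-4)/(0.812) = 3.196×10^-3 H.
τ = L/R = (3.196×10^-3)/(577) = 5.539×10^-6 s.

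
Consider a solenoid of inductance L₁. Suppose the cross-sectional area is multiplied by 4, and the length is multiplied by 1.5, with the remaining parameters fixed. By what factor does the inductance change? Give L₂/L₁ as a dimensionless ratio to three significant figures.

For a solenoid, L ∝ μᵣN²A/ℓ.
L₂/L₁ = (4) × (1.5)^-1 = 2.67.

L₂/L₁ = 2.67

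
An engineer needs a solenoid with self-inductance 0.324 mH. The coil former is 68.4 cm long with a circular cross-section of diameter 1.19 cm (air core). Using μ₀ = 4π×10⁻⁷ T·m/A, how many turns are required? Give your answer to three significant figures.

N ≈ 1260 turns

A = π(d/2)² = π(5.950×10^-3 m)² = 1.112×10^-4 m².
From L = μ₀N²A/ℓ, N = √(Lℓ / (μ₀A)).
N = √[(3.240×10^-4)(0.684) / ((4π×10⁻⁷)×1.112×10^-4)] = √(1.586×10^6) ≈ 1259.2.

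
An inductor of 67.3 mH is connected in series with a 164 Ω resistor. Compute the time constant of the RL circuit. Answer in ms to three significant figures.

τ = L/R = (6.730×10^-2 H)/(164 Ω) = 4.104×10^-4 s.

τ ≈ 0.410 ms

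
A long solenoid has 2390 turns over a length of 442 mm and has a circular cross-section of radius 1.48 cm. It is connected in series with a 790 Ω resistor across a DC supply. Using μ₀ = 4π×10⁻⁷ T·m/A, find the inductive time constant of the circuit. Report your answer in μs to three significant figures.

A = πr² = π(1.480×10^-2 m)² = 6.881×10^-4 m².
L = μ₀N²A/ℓ = (4π×10⁻⁷)(2390)²(6.881×10^-4)/(0.442) = 1.118×10^-2 H.
τ = L/R = (1.118×10^-2)/(790) = 1.4146×10^-5 s.

τ ≈ 14.1 μs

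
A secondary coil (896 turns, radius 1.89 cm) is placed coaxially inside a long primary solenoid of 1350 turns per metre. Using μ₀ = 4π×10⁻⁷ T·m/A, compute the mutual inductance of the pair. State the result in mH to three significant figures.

M ≈ 1.71 mH

The outer solenoid produces a uniform field B₁ = μ₀n₁I₁ across the inner coil,
so the flux linkage is N₂Φ = N₂B₁A₂ = μ₀n₁N₂A₂·I₁, giving M = μ₀n₁N₂A₂.
A₂ = πr² = π(1.890×10^-2 m)² = 1.122×10^-3 m².
M = (4π×10⁻⁷)(1350)(896)(1.122×10^-3) = 1.706×10^-3 H.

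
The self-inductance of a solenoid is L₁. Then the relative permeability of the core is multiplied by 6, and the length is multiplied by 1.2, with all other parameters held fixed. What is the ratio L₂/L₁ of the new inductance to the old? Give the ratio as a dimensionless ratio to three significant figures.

For a solenoid, L ∝ μᵣN²A/ℓ.
L₂/L₁ = (6) × (1.2)^-1 = 5.00.

L₂/L₁ = 5.00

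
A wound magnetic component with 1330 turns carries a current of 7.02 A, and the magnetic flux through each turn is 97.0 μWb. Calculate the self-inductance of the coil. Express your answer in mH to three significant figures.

L ≈ 18.4 mH

Self-inductance is defined by L = NΦ_B/I (flux linkage over current).
L = (1330)(9.700×10^-5 Wb)/(7.02 A) = 1.838×10^-2 H.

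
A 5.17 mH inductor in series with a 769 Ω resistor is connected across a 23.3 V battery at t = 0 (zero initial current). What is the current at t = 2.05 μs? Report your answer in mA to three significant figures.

τ = L/R = 5.170×10^-3/769 = 6.723×10^-6 s; final current I_∞ = ε/R = 23.3/769 = 3.030×10^-2 A.
I(t) = I_∞(1 − e^(−t/τ)) with t/τ = 0.305.
I = (3.030×10^-2)(1 − e^(−0.305)) = 7.963×10^-3 A.

I ≈ 7.96 mA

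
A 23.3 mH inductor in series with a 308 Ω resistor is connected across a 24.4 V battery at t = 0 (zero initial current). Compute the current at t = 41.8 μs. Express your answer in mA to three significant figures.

I ≈ 33.6 mA

τ = L/R = 2.330×10^-2/308 = 7.5649×10^-5 s; final current I_∞ = ε/R = 24.4/308 = 7.922×10^-2 A.
I(t) = I_∞(1 − e^(−t/τ)) with t/τ = 0.553.
I = (7.922×10^-2)(1 − e^(−0.553)) = 3.363×10^-2 A.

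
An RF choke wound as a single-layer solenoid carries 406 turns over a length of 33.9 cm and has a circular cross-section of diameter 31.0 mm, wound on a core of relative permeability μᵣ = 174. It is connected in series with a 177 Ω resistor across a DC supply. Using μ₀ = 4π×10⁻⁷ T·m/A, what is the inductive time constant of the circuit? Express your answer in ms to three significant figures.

τ ≈ 0.453 ms

A = π(d/2)² = π(1.550×10^-2 m)² = 7.548×10^-4 m².
L = μ₀μᵣN²A/ℓ = (4π×10⁻⁷)(174)(406)²(7.548×10^-4)/(0.339) = 8.0246×10^-2 H.
τ = L/R = (8.0246×10^-2)/(177) = 4.534×10^-4 s.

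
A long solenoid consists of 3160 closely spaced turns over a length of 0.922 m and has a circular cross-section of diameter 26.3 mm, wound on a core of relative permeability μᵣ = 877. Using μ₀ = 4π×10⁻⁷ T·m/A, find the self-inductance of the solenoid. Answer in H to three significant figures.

L ≈ 6.48 H

A = π(d/2)² = π(1.315×10^-2 m)² = 5.433×10^-4 m².
For a long solenoid, L = μ₀μᵣN²A/ℓ.
L = (4π×10⁻⁷)(877)(3160)²(5.433×10^-4)/(0.922 m) = 6.484 H.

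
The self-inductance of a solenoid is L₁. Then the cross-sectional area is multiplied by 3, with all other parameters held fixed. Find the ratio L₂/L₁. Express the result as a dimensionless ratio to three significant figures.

For a solenoid, L ∝ μᵣN²A/ℓ.
L₂/L₁ = (3) = 3.00.

L₂/L₁ = 3.00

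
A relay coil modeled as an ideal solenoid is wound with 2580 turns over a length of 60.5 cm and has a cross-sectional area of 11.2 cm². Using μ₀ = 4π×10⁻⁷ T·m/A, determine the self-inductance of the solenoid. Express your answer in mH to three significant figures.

L ≈ 15.5 mH

A = 11.2 cm² = 1.120×10^-3 m².
For a long solenoid, L = μ₀N²A/ℓ.
L = (4π×10⁻⁷)(2580)²(1.120×10^-3)/(0.605 m) = 1.549×10^-2 H.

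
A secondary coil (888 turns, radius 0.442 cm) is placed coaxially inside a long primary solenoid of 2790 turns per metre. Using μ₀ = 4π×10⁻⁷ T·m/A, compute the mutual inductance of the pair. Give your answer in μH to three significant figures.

The outer solenoid produces a uniform field B₁ = μ₀n₁I₁ across the inner coil,
so the flux linkage is N₂Φ = N₂B₁A₂ = μ₀n₁N₂A₂·I₁, giving M = μ₀n₁N₂A₂.
A₂ = πr² = π(4.420×10^-3 m)² = 6.138×10^-5 m².
M = (4π×10⁻⁷)(2790)(888)(6.138×10^-5) = 1.911×10^-4 H.

M ≈ 191 μH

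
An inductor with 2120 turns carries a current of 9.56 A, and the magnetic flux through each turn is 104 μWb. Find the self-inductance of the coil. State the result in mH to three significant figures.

L ≈ 23.1 mH

Self-inductance is defined by L = NΦ_B/I (flux linkage over current).
L = (2120)(1.040×10^-4 Wb)/(9.56 A) = 2.306×10^-2 H.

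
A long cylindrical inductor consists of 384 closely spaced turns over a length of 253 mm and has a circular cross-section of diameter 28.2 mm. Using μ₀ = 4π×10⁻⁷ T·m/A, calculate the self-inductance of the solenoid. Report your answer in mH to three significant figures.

A = π(d/2)² = π(1.410×10^-2 m)² = 6.246×10^-4 m².
For a long solenoid, L = μ₀N²A/ℓ.
L = (4π×10⁻⁷)(384)²(6.246×10^-4)/(0.253 m) = 4.574×10^-4 H.

L ≈ 0.457 mH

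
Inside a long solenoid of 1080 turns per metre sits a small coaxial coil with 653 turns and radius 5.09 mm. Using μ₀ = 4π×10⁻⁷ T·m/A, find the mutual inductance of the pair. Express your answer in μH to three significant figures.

M ≈ 72.1 μH

The outer solenoid produces a uniform field B₁ = μ₀n₁I₁ across the inner coil,
so the flux linkage is N₂Φ = N₂B₁A₂ = μ₀n₁N₂A₂·I₁, giving M = μ₀n₁N₂A₂.
A₂ = πr² = π(5.090×10^-3 m)² = 8.139×10^-5 m².
M = (4π×10⁻⁷)(1080)(653)(8.139×10^-5) = 7.213×10^-5 H.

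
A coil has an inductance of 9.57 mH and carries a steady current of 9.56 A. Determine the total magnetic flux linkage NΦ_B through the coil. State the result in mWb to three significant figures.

From L = NΦ_B/I, the flux linkage is NΦ_B = LI.
NΦ_B = (9.570×10^-3 H)(9.56 A) = 9.149×10^-2 Wb.

NΦ_B ≈ 91.5 mWb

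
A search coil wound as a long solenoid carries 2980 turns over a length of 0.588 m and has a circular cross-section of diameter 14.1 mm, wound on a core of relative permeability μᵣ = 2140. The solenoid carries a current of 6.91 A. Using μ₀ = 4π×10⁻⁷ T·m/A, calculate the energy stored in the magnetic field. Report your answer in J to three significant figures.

A = π(d/2)² = π(7.050×10^-3 m)² = 1.561×10^-4 m².
L = μ₀μᵣN²A/ℓ = (4π×10⁻⁷)(2140)(2980)²(1.561×10^-4)/(0.588) = 6.342 H.
U = ½LI² = ½(6.342)(6.91)² = 151.4 J.

U ≈ 151 J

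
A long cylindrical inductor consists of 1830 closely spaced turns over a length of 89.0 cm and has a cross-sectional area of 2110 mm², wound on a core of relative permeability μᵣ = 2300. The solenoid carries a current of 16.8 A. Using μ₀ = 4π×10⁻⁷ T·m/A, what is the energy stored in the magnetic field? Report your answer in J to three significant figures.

A = 2110 mm² = 2.110×10^-3 m².
L = μ₀μᵣN²A/ℓ = (4π×10⁻⁷)(2300)(1830)²(2.110×10^-3)/(0.89) = 22.947 H.
U = ½LI² = ½(22.947)(16.8)² = 3.238×10^3 J.

U ≈ 3240 J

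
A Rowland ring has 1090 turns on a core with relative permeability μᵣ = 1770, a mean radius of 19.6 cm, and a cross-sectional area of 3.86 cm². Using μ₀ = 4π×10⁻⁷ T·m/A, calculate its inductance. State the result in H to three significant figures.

L ≈ 0.828 H

For a thin toroid, L = μ₀μᵣN²A/(2πR).
L = (4π×10⁻⁷)(1770)(1090)²(3.860×10^-4) / (2π×0.196 m) = 0.8283 H.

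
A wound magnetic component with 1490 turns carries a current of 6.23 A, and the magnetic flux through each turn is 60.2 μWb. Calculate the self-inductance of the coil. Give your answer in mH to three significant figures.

L ≈ 14.4 mH

Self-inductance is defined by L = NΦ_B/I (flux linkage over current).
L = (1490)(6.020×10^-5 Wb)/(6.23 A) = 1.440×10^-2 H.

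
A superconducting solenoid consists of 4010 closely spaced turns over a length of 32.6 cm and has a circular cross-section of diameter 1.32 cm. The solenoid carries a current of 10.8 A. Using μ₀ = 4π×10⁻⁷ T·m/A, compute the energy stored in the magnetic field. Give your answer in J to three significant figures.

A = π(d/2)² = π(6.600×10^-3 m)² = 1.368×10^-4 m².
L = μ₀N²A/ℓ = (4π×10⁻⁷)(4010)²(1.368×10^-4)/(0.326) = 8.482×10^-3 H.
U = ½LI² = ½(8.482×10^-3)(10.8)² = 0.4947 J.

U ≈ 0.495 J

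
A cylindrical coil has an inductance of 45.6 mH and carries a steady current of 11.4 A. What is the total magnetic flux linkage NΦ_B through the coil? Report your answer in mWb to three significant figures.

NΦ_B ≈ 520 mWb

From L = NΦ_B/I, the flux linkage is NΦ_B = LI.
NΦ_B = (4.560×10^-2 H)(11.4 A) = 0.5198 Wb.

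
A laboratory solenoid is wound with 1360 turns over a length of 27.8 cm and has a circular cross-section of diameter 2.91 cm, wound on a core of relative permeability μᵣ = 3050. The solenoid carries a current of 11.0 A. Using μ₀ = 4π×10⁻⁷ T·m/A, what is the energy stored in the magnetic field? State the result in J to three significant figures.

U ≈ 1030 J

A = π(d/2)² = π(1.455×10^-2 m)² = 6.651×10^-4 m².
L = μ₀μᵣN²A/ℓ = (4π×10⁻⁷)(3050)(1360)²(6.651×10^-4)/(0.278) = 16.96 H.
U = ½LI² = ½(16.96)(11.0)² = 1.026×10^3 J.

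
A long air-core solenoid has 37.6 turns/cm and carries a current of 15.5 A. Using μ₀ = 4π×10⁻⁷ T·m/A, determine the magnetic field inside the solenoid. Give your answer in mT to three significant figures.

B ≈ 73.2 mT

Inside a long solenoid, B = μ₀nI.
B = (4π×10⁻⁷)(3.760×10^3 m⁻¹)(15.5 A) = 7.324×10^-2 T.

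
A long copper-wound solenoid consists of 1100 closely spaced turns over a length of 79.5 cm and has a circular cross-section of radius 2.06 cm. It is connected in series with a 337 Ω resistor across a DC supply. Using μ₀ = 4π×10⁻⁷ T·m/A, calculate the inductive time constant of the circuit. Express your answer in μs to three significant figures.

τ ≈ 7.57 μs

A = πr² = π(2.060×10^-2 m)² = 1.333×10^-3 m².
L = μ₀N²A/ℓ = (4π×10⁻⁷)(1100)²(1.333×10^-3)/(0.795) = 2.550×10^-3 H.
τ = L/R = (2.550×10^-3)/(337) = 7.566×10^-6 s.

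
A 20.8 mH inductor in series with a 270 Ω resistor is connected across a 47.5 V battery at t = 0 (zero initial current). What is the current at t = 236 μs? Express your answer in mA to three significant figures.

I ≈ 168 mA

τ = L/R = 2.080×10^-2/270 = 7.704×10^-5 s; final current I_∞ = ε/R = 47.5/270 = 0.1759 A.
I(t) = I_∞(1 − e^(−t/τ)) with t/τ = 3.063.
I = (0.1759)(1 − e^(−3.063)) = 0.1677 A.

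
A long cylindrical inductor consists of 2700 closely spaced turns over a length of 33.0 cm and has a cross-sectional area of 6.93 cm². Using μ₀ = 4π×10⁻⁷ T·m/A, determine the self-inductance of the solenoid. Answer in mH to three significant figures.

A = 6.93 cm² = 6.930×10^-4 m².
For a long solenoid, L = μ₀N²A/ℓ.
L = (4π×10⁻⁷)(2700)²(6.930×10^-4)/(0.33 m) = 1.924×10^-2 H.

L ≈ 19.2 mH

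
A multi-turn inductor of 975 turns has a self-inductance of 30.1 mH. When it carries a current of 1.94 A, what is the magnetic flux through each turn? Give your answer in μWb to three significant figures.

From L = NΦ_B/I, the flux per turn is Φ_B = LI/N.
Φ_B = (3.010×10^-2 H)(1.94 A)/975 = 5.989×10^-5 Wb.

Φ_B ≈ 59.9 μWb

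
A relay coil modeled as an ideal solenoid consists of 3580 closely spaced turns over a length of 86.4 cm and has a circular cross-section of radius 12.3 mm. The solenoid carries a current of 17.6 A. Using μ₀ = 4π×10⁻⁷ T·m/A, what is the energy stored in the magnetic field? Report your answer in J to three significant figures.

U ≈ 1.37 J

A = πr² = π(1.230×10^-2 m)² = 4.753×10^-4 m².
L = μ₀N²A/ℓ = (4π×10⁻⁷)(3580)²(4.753×10^-4)/(0.864) = 8.860×10^-3 H.
U = ½LI² = ½(8.860×10^-3)(17.6)² = 1.372 J.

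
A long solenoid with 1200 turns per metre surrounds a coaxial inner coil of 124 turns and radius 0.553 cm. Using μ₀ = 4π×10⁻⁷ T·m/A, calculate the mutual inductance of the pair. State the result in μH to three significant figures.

The outer solenoid produces a uniform field B₁ = μ₀n₁I₁ across the inner coil,
so the flux linkage is N₂Φ = N₂B₁A₂ = μ₀n₁N₂A₂·I₁, giving M = μ₀n₁N₂A₂.
A₂ = πr² = π(5.530×10^-3 m)² = 9.607×10^-5 m².
M = (4π×10⁻⁷)(1200)(124)(9.607×10^-5) = 1.796×10^-5 H.

M ≈ 18.0 μH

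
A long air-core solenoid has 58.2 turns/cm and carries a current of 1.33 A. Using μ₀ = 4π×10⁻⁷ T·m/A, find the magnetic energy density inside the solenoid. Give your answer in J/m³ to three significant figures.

u ≈ 37.6 J/m³

B = μ₀nI = (4π×10⁻⁷)(5.820×10^3)(1.33) = 9.727×10^-3 T.
u = B²/(2μ₀) = (9.727×10^-3)²/(2×4π×10⁻⁷) = 37.647 J/m³.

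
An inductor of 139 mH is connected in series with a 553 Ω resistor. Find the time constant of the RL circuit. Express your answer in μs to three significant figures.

τ ≈ 251 μs

τ = L/R = (0.139 H)/(553 Ω) = 2.514×10^-4 s.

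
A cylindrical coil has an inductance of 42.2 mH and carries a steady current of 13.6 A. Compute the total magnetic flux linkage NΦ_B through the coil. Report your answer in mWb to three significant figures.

NΦ_B ≈ 574 mWb

From L = NΦ_B/I, the flux linkage is NΦ_B = LI.
NΦ_B = (4.220×10^-2 H)(13.6 A) = 0.5739 Wb.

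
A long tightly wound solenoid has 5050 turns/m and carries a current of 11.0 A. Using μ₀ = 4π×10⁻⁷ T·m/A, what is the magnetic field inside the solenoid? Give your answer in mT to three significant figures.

B ≈ 69.8 mT

Inside a long solenoid, B = μ₀nI.
B = (4π×10⁻⁷)(5.050×10^3 m⁻¹)(11.0 A) = 6.981×10^-2 T.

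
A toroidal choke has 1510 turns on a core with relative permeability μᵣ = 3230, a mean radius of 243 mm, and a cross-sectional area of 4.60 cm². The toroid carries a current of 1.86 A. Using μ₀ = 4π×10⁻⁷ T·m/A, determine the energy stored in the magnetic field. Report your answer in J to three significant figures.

U ≈ 4.82 J

L = μ₀μᵣN²A/(2πR) = (4π×10⁻⁷)(3230)(1510)²(4.600×10^-4)/(2π×0.243) = 2.788 H.
U = ½LI² = ½(2.788)(1.86)² = 4.823 J.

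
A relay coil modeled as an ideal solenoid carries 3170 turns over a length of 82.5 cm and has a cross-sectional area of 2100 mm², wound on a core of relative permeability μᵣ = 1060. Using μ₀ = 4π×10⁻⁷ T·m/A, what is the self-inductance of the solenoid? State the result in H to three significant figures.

A = 2100 mm² = 2.100×10^-3 m².
For a long solenoid, L = μ₀μᵣN²A/ℓ.
L = (4π×10⁻⁷)(1060)(3170)²(2.100×10^-3)/(0.825 m) = 34.07 H.

L ≈ 34.1 H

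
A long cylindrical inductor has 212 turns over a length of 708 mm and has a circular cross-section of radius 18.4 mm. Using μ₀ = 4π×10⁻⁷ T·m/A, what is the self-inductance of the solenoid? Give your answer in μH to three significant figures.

A = πr² = π(1.840×10^-2 m)² = 1.064×10^-3 m².
For a long solenoid, L = μ₀N²A/ℓ.
L = (4π×10⁻⁷)(212)²(1.064×10^-3)/(0.708 m) = 8.4846×10^-5 H.

L ≈ 84.8 μH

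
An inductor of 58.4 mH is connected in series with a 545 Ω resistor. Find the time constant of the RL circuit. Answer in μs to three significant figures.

τ = L/R = (5.840×10^-2 H)/(545 Ω) = 1.072×10^-4 s.

τ ≈ 107 μs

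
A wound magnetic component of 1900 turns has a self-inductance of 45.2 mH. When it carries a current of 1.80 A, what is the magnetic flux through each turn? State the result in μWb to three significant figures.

Φ_B ≈ 42.8 μWb

From L = NΦ_B/I, the flux per turn is Φ_B = LI/N.
Φ_B = (4.520×10^-2 H)(1.80 A)/1900 = 4.282×10^-5 Wb.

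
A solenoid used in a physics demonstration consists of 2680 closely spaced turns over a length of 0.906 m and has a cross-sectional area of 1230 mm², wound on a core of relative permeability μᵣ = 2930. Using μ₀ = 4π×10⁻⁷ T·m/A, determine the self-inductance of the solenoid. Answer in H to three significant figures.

L ≈ 35.9 H

A = 1230 mm² = 1.230×10^-3 m².
For a long solenoid, L = μ₀μᵣN²A/ℓ.
L = (4π×10⁻⁷)(2930)(2680)²(1.230×10^-3)/(0.906 m) = 35.9 H.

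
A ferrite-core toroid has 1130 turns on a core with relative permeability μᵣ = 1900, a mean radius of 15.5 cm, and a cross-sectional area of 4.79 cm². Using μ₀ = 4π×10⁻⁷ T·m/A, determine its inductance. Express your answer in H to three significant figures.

L ≈ 1.50 H

For a thin toroid, L = μ₀μᵣN²A/(2πR).
L = (4π×10⁻⁷)(1900)(1130)²(4.790×10^-4) / (2π×0.155 m) = 1.499 H.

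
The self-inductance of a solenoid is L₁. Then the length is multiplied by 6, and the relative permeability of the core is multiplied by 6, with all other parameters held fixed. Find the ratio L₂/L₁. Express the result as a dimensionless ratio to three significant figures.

For a solenoid, L ∝ μᵣN²A/ℓ.
L₂/L₁ = (6)^-1 × (6) = 1.00.

L₂/L₁ = 1.00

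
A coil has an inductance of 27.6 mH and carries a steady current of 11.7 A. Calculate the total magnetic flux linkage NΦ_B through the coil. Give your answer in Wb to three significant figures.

NΦ_B ≈ 0.323 Wb

From L = NΦ_B/I, the flux linkage is NΦ_B = LI.
NΦ_B = (2.760×10^-2 H)(11.7 A) = 0.3229 Wb.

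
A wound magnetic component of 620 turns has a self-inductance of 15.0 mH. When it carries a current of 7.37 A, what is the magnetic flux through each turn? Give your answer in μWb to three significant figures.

Φ_B ≈ 178 μWb

From L = NΦ_B/I, the flux per turn is Φ_B = LI/N.
Φ_B = (1.500×10^-2 H)(7.37 A)/620 = 1.783×10^-4 Wb.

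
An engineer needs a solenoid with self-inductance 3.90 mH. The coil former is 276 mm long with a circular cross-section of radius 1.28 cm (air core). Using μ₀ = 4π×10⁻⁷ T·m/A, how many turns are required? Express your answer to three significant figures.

A = πr² = π(1.280×10^-2 m)² = 5.147×10^-4 m².
From L = μ₀N²A/ℓ, N = √(Lℓ / (μ₀A)).
N = √[(3.900×10^-3)(0.276) / ((4π×10⁻⁷)×5.147×10^-4)] = √(1.664×10^6) ≈ 1290.0.

N ≈ 1290 turns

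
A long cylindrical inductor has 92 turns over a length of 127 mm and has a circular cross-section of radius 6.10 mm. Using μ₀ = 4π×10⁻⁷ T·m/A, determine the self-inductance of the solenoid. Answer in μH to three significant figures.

L ≈ 9.79 μH

A = πr² = π(6.100×10^-3 m)² = 1.169×10^-4 m².
For a long solenoid, L = μ₀N²A/ℓ.
L = (4π×10⁻⁷)(92)²(1.169×10^-4)/(0.127 m) = 9.790×10^-6 H.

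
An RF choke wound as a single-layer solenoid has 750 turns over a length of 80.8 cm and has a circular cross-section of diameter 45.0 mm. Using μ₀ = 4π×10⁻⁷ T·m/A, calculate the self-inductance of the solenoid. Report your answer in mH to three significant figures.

A = π(d/2)² = π(2.250×10^-2 m)² = 1.590×10^-3 m².
For a long solenoid, L = μ₀N²A/ℓ.
L = (4π×10⁻⁷)(750)²(1.590×10^-3)/(0.808 m) = 1.391×10^-3 H.

L ≈ 1.39 mH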